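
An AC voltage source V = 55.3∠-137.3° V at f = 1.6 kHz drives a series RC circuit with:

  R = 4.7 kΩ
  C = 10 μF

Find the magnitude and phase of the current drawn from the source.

Step 1 — Angular frequency: ω = 2π·f = 2π·1600 = 1.005e+04 rad/s.
Step 2 — Component impedances:
  R: Z = R = 4700 Ω
  C: Z = 1/(jωC) = -j/(ω·C) = 0 - j9.947 Ω
Step 3 — Series combination: Z_total = R + C = 4700 - j9.947 Ω = 4700∠-0.1° Ω.
Step 4 — Source phasor: V = 55.3∠-137.3° V = -40.64 - j37.5 V.
Step 5 — Ohm's law: I = V / Z_total = (-40.64 - j37.5) / (4700 - j9.947) = -0.00863 - j0.007997 A.
Step 6 — Convert to polar: |I| = 0.01177 A, ∠I = -137.2°.

I = 0.01177∠-137.2° A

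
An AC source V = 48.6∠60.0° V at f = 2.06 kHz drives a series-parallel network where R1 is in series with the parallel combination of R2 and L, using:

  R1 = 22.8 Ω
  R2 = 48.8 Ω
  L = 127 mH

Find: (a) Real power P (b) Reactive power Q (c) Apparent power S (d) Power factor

Step 1 — Angular frequency: ω = 2π·f = 2π·2060 = 1.294e+04 rad/s.
Step 2 — Component impedances:
  R1: Z = R = 22.8 Ω
  R2: Z = R = 48.8 Ω
  L: Z = jωL = j·1.294e+04·0.127 = 0 + j1644 Ω
Step 3 — Parallel branch: R2 || L = 1/(1/R2 + 1/L) = 48.76 + j1.447 Ω.
Step 4 — Series with R1: Z_total = R1 + (R2 || L) = 71.56 + j1.447 Ω = 71.57∠1.2° Ω.
Step 5 — Source phasor: V = 48.6∠60.0° V = 24.3 + j42.09 V.
Step 6 — Current: I = V / Z = 0.3513 + j0.5811 A = 0.679∠58.8° A.
Step 7 — Complex power: S = V·I* = 32.99 + j0.6674 VA.
Step 8 — Real power: P = Re(S) = 32.99 W.
Step 9 — Reactive power: Q = Im(S) = 0.6674 VAR.
Step 10 — Apparent power: |S| = 33 VA.
Step 11 — Power factor: PF = P/|S| = 0.9998 (lagging).

(a) P = 32.99 W  (b) Q = 0.6674 VAR  (c) S = 33 VA  (d) PF = 0.9998 (lagging)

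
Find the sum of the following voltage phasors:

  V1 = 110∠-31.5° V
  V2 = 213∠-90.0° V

Step 1 — Convert each phasor to rectangular form:
  V1 = 110·(cos(-31.5°) + j·sin(-31.5°)) = 93.79 - j57.47 V
  V2 = 213·(cos(-90.0°) + j·sin(-90.0°)) = 0 - j213 V
Step 2 — Sum components: V_total = 93.79 - j270.5 V.
Step 3 — Convert to polar: |V_total| = 286.3 V, ∠V_total = -70.9°.

V_total = 286.3∠-70.9° V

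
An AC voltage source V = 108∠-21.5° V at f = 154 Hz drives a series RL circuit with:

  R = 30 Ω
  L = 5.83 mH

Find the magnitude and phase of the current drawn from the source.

Step 1 — Angular frequency: ω = 2π·f = 2π·154 = 967.6 rad/s.
Step 2 — Component impedances:
  R: Z = R = 30 Ω
  L: Z = jωL = j·967.6·0.00583 = 0 + j5.641 Ω
Step 3 — Series combination: Z_total = R + L = 30 + j5.641 Ω = 30.53∠10.6° Ω.
Step 4 — Source phasor: V = 108∠-21.5° V = 100.5 - j39.58 V.
Step 5 — Ohm's law: I = V / Z_total = (100.5 - j39.58) / (30 + j5.641) = 2.995 - j1.883 A.
Step 6 — Convert to polar: |I| = 3.538 A, ∠I = -32.1°.

I = 3.538∠-32.1° A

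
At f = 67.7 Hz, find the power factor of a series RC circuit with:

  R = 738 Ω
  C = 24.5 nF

Step 1 — Angular frequency: ω = 2π·f = 2π·67.7 = 425.4 rad/s.
Step 2 — Component impedances:
  R: Z = R = 738 Ω
  C: Z = 1/(jωC) = -j/(ω·C) = 0 - j9.595e+04 Ω
Step 3 — Series combination: Z_total = R + C = 738 - j9.595e+04 Ω = 9.596e+04∠-89.6° Ω.
Step 4 — Power factor: PF = cos(φ) = Re(Z)/|Z| = 738/9.596e+04 = 0.007691.
Step 5 — Type: Im(Z) = -9.595e+04 ⇒ leading (phase φ = -89.6°).

PF = 0.007691 (leading, φ = -89.6°)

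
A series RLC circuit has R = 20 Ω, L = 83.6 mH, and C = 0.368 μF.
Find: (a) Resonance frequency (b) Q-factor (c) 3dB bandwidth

Step 1 — Resonance: ω₀ = 1/√(LC) = 1/√(0.0836·3.68e-07) = 5701 rad/s.
Step 2 — f₀ = ω₀/(2π) = 907.4 Hz.
Step 3 — Series Q: Q = ω₀L/R = 5701·0.0836/20 = 23.83.
Step 4 — Bandwidth: Δω = ω₀/Q = 239.2 rad/s; BW = Δω/(2π) = 38.08 Hz.

(a) f₀ = 907.4 Hz  (b) Q = 23.83  (c) BW = 38.08 Hz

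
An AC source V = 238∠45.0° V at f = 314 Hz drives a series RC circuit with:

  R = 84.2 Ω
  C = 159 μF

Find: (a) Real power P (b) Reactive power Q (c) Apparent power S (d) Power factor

Step 1 — Angular frequency: ω = 2π·f = 2π·314 = 1973 rad/s.
Step 2 — Component impedances:
  R: Z = R = 84.2 Ω
  C: Z = 1/(jωC) = -j/(ω·C) = 0 - j3.188 Ω
Step 3 — Series combination: Z_total = R + C = 84.2 - j3.188 Ω = 84.26∠-2.2° Ω.
Step 4 — Source phasor: V = 238∠45.0° V = 168.3 + j168.3 V.
Step 5 — Current: I = V / Z = 1.92 + j2.071 A = 2.825∠47.2° A.
Step 6 — Complex power: S = V·I* = 671.8 - j25.43 VA.
Step 7 — Real power: P = Re(S) = 671.8 W.
Step 8 — Reactive power: Q = Im(S) = -25.43 VAR.
Step 9 — Apparent power: |S| = 672.2 VA.
Step 10 — Power factor: PF = P/|S| = 0.9993 (leading).

(a) P = 671.8 W  (b) Q = -25.43 VAR  (c) S = 672.2 VA  (d) PF = 0.9993 (leading)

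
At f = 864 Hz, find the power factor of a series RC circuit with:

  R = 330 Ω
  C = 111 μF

Step 1 — Angular frequency: ω = 2π·f = 2π·864 = 5429 rad/s.
Step 2 — Component impedances:
  R: Z = R = 330 Ω
  C: Z = 1/(jωC) = -j/(ω·C) = 0 - j1.66 Ω
Step 3 — Series combination: Z_total = R + C = 330 - j1.66 Ω = 330∠-0.3° Ω.
Step 4 — Power factor: PF = cos(φ) = Re(Z)/|Z| = 330/330 = 1.
Step 5 — Type: Im(Z) = -1.66 ⇒ leading (phase φ = -0.3°).

PF = 1 (leading, φ = -0.3°)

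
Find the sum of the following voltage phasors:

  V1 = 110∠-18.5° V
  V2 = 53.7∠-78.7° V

Step 1 — Convert each phasor to rectangular form:
  V1 = 110·(cos(-18.5°) + j·sin(-18.5°)) = 104.3 - j34.9 V
  V2 = 53.7·(cos(-78.7°) + j·sin(-78.7°)) = 10.52 - j52.66 V
Step 2 — Sum components: V_total = 114.8 - j87.56 V.
Step 3 — Convert to polar: |V_total| = 144.4 V, ∠V_total = -37.3°.

V_total = 144.4∠-37.3° V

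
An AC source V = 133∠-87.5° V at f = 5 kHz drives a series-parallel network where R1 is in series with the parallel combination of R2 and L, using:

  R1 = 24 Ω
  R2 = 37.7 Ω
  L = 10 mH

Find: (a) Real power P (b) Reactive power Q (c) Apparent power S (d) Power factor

Step 1 — Angular frequency: ω = 2π·f = 2π·5000 = 3.142e+04 rad/s.
Step 2 — Component impedances:
  R1: Z = R = 24 Ω
  R2: Z = R = 37.7 Ω
  L: Z = jωL = j·3.142e+04·0.01 = 0 + j314.2 Ω
Step 3 — Parallel branch: R2 || L = 1/(1/R2 + 1/L) = 37.16 + j4.46 Ω.
Step 4 — Series with R1: Z_total = R1 + (R2 || L) = 61.16 + j4.46 Ω = 61.33∠4.2° Ω.
Step 5 — Source phasor: V = 133∠-87.5° V = 5.801 - j132.9 V.
Step 6 — Current: I = V / Z = -0.06322 - j2.168 A = 2.169∠-91.7° A.
Step 7 — Complex power: S = V·I* = 287.7 + j20.98 VA.
Step 8 — Real power: P = Re(S) = 287.7 W.
Step 9 — Reactive power: Q = Im(S) = 20.98 VAR.
Step 10 — Apparent power: |S| = 288.4 VA.
Step 11 — Power factor: PF = P/|S| = 0.9974 (lagging).

(a) P = 287.7 W  (b) Q = 20.98 VAR  (c) S = 288.4 VA  (d) PF = 0.9974 (lagging)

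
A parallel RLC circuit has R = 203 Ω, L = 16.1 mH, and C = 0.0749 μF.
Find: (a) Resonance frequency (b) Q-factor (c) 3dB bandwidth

Step 1 — Resonance: ω₀ = 1/√(LC) = 1/√(0.0161·7.49e-08) = 2.88e+04 rad/s.
Step 2 — f₀ = ω₀/(2π) = 4583 Hz.
Step 3 — Parallel Q: Q = R/(ω₀L) = 203/(2.88e+04·0.0161) = 0.4378.
Step 4 — Bandwidth: Δω = ω₀/Q = 6.577e+04 rad/s; BW = Δω/(2π) = 1.047e+04 Hz.

(a) f₀ = 4583 Hz  (b) Q = 0.4378  (c) BW = 1.047e+04 Hz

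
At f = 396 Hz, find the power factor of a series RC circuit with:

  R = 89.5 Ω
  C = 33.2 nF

Step 1 — Angular frequency: ω = 2π·f = 2π·396 = 2488 rad/s.
Step 2 — Component impedances:
  R: Z = R = 89.5 Ω
  C: Z = 1/(jωC) = -j/(ω·C) = 0 - j1.211e+04 Ω
Step 3 — Series combination: Z_total = R + C = 89.5 - j1.211e+04 Ω = 1.211e+04∠-89.6° Ω.
Step 4 — Power factor: PF = cos(φ) = Re(Z)/|Z| = 89.5/12106 = 0.007393.
Step 5 — Type: Im(Z) = -1.211e+04 ⇒ leading (phase φ = -89.6°).

PF = 0.007393 (leading, φ = -89.6°)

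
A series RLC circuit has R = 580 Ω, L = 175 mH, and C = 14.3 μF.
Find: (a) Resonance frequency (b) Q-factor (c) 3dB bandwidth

Step 1 — Resonance: ω₀ = 1/√(LC) = 1/√(0.175·1.43e-05) = 632.1 rad/s.
Step 2 — f₀ = ω₀/(2π) = 100.6 Hz.
Step 3 — Series Q: Q = ω₀L/R = 632.1·0.175/580 = 0.1907.
Step 4 — Bandwidth: Δω = ω₀/Q = 3314 rad/s; BW = Δω/(2π) = 527.5 Hz.

(a) f₀ = 100.6 Hz  (b) Q = 0.1907  (c) BW = 527.5 Hz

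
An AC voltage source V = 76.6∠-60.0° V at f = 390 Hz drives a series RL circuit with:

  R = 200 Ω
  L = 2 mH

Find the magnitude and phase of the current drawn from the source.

Step 1 — Angular frequency: ω = 2π·f = 2π·390 = 2450 rad/s.
Step 2 — Component impedances:
  R: Z = R = 200 Ω
  L: Z = jωL = j·2450·0.002 = 0 + j4.901 Ω
Step 3 — Series combination: Z_total = R + L = 200 + j4.901 Ω = 200.1∠1.4° Ω.
Step 4 — Source phasor: V = 76.6∠-60.0° V = 38.3 - j66.34 V.
Step 5 — Ohm's law: I = V / Z_total = (38.3 - j66.34) / (200 + j4.901) = 0.1833 - j0.3362 A.
Step 6 — Convert to polar: |I| = 0.3829 A, ∠I = -61.4°.

I = 0.3829∠-61.4° A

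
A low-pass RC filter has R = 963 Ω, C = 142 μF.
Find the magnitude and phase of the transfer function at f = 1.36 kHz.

Step 1 — Angular frequency: ω = 2π·1360 = 8545 rad/s.
Step 2 — Transfer function: H(jω) = 1/(1 + jωRC).
Step 3 — Denominator: 1 + jωRC = 1 + j·8545·963·0.000142 = 1 + j1169.
Step 4 — H = 7.324e-07 - j0.0008558.
Step 5 — Magnitude: |H| = 0.0008558 (-61.4 dB); phase: φ = -90.0°.

|H| = 0.0008558 (-61.4 dB), φ = -90.0°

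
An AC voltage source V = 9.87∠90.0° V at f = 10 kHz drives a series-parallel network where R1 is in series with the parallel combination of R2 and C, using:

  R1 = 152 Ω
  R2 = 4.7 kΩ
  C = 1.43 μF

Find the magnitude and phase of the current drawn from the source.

Step 1 — Angular frequency: ω = 2π·f = 2π·1e+04 = 6.283e+04 rad/s.
Step 2 — Component impedances:
  R1: Z = R = 152 Ω
  R2: Z = R = 4700 Ω
  C: Z = 1/(jωC) = -j/(ω·C) = 0 - j11.13 Ω
Step 3 — Parallel branch: R2 || C = 1/(1/R2 + 1/C) = 0.02636 - j11.13 Ω.
Step 4 — Series with R1: Z_total = R1 + (R2 || C) = 152 - j11.13 Ω = 152.4∠-4.2° Ω.
Step 5 — Source phasor: V = 9.87∠90.0° V = 0 + j9.87 V.
Step 6 — Ohm's law: I = V / Z_total = (0 + j9.87) / (152 - j11.13) = -0.004728 + j0.06458 A.
Step 7 — Convert to polar: |I| = 0.06475 A, ∠I = 94.2°.

I = 0.06475∠94.2° A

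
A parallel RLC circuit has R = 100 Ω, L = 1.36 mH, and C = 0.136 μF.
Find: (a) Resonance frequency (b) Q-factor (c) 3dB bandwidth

Step 1 — Resonance: ω₀ = 1/√(LC) = 1/√(0.00136·1.36e-07) = 7.353e+04 rad/s.
Step 2 — f₀ = ω₀/(2π) = 1.17e+04 Hz.
Step 3 — Parallel Q: Q = R/(ω₀L) = 100/(7.353e+04·0.00136) = 1.
Step 4 — Bandwidth: Δω = ω₀/Q = 7.353e+04 rad/s; BW = Δω/(2π) = 1.17e+04 Hz.

(a) f₀ = 1.17e+04 Hz  (b) Q = 1  (c) BW = 1.17e+04 Hz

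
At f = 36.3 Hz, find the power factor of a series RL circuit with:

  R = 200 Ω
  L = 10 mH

Step 1 — Angular frequency: ω = 2π·f = 2π·36.3 = 228.1 rad/s.
Step 2 — Component impedances:
  R: Z = R = 200 Ω
  L: Z = jωL = j·228.1·0.01 = 0 + j2.281 Ω
Step 3 — Series combination: Z_total = R + L = 200 + j2.281 Ω = 200∠0.7° Ω.
Step 4 — Power factor: PF = cos(φ) = Re(Z)/|Z| = 200/200.013 = 0.9999.
Step 5 — Type: Im(Z) = 2.281 ⇒ lagging (phase φ = 0.7°).

PF = 0.9999 (lagging, φ = 0.7°)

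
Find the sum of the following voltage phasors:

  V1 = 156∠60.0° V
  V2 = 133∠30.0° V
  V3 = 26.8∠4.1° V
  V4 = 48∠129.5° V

Step 1 — Convert each phasor to rectangular form:
  V1 = 156·(cos(60.0°) + j·sin(60.0°)) = 78 + j135.1 V
  V2 = 133·(cos(30.0°) + j·sin(30.0°)) = 115.2 + j66.5 V
  V3 = 26.8·(cos(4.1°) + j·sin(4.1°)) = 26.73 + j1.916 V
  V4 = 48·(cos(129.5°) + j·sin(129.5°)) = -30.53 + j37.04 V
Step 2 — Sum components: V_total = 189.4 + j240.6 V.
Step 3 — Convert to polar: |V_total| = 306.2 V, ∠V_total = 51.8°.

V_total = 306.2∠51.8° V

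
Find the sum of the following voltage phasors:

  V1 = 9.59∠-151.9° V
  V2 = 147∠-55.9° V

Step 1 — Convert each phasor to rectangular form:
  V1 = 9.59·(cos(-151.9°) + j·sin(-151.9°)) = -8.46 - j4.517 V
  V2 = 147·(cos(-55.9°) + j·sin(-55.9°)) = 82.41 - j121.7 V
Step 2 — Sum components: V_total = 73.95 - j126.2 V.
Step 3 — Convert to polar: |V_total| = 146.3 V, ∠V_total = -59.6°.

V_total = 146.3∠-59.6° V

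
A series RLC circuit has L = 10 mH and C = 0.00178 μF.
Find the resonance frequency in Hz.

Step 1 — Resonance condition Im(Z)=0 gives ω₀ = 1/√(LC).
Step 2 — ω₀ = 1/√(0.01·1.78e-09) = 2.37e+05 rad/s.
Step 3 — f₀ = ω₀/(2π) = 3.772e+04 Hz.

f₀ = 3.772e+04 Hz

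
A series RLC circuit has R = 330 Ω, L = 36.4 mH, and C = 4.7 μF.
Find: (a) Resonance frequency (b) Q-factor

Step 1 — Resonance condition Im(Z)=0 gives ω₀ = 1/√(LC).
Step 2 — ω₀ = 1/√(0.0364·4.7e-06) = 2418 rad/s.
Step 3 — f₀ = ω₀/(2π) = 384.8 Hz.
Step 4 — Series Q: Q = ω₀L/R = 2418·0.0364/330 = 0.2667.

(a) f₀ = 384.8 Hz  (b) Q = 0.2667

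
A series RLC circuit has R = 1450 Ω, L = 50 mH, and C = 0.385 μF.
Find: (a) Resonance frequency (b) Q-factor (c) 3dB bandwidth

Step 1 — Resonance condition Im(Z)=0 gives ω₀ = 1/√(LC).
Step 2 — ω₀ = 1/√(0.05·3.85e-07) = 7207 rad/s.
Step 3 — f₀ = ω₀/(2π) = 1147 Hz.
Step 4 — Series Q: Q = ω₀L/R = 7207·0.05/1450 = 0.2485.
Step 5 — 3dB bandwidth: Δω = ω₀/Q = 2.9e+04 rad/s; BW = Δω/(2π) = 4615 Hz.

(a) f₀ = 1147 Hz  (b) Q = 0.2485  (c) BW = 4615 Hz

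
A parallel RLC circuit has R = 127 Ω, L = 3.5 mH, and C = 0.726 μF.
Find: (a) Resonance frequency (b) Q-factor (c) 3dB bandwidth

Step 1 — Resonance: ω₀ = 1/√(LC) = 1/√(0.0035·7.26e-07) = 1.984e+04 rad/s.
Step 2 — f₀ = ω₀/(2π) = 3157 Hz.
Step 3 — Parallel Q: Q = R/(ω₀L) = 127/(1.984e+04·0.0035) = 1.829.
Step 4 — Bandwidth: Δω = ω₀/Q = 1.085e+04 rad/s; BW = Δω/(2π) = 1726 Hz.

(a) f₀ = 3157 Hz  (b) Q = 1.829  (c) BW = 1726 Hz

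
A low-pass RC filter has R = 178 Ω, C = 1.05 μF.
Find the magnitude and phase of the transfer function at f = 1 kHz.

Step 1 — Angular frequency: ω = 2π·1000 = 6283 rad/s.
Step 2 — Transfer function: H(jω) = 1/(1 + jωRC).
Step 3 — Denominator: 1 + jωRC = 1 + j·6283·178·1.05e-06 = 1 + j1.174.
Step 4 — H = 0.4203 - j0.4936.
Step 5 — Magnitude: |H| = 0.6483 (-3.8 dB); phase: φ = -49.6°.

|H| = 0.6483 (-3.8 dB), φ = -49.6°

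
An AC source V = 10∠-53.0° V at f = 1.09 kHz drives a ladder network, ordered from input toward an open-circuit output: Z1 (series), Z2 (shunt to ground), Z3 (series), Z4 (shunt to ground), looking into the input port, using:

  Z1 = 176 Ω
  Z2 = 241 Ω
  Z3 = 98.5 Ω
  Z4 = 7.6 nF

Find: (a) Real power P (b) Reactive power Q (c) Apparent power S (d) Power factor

Step 1 — Angular frequency: ω = 2π·f = 2π·1090 = 6849 rad/s.
Step 2 — Component impedances:
  Z1: Z = R = 176 Ω
  Z2: Z = R = 241 Ω
  Z3: Z = R = 98.5 Ω
  Z4: Z = 1/(jωC) = -j/(ω·C) = 0 - j1.921e+04 Ω
Step 3 — Ladder network (open output): work backward from the far end, alternating series and parallel combinations. Z_in = 416.9 - j3.022 Ω = 417∠-0.4° Ω.
Step 4 — Source phasor: V = 10∠-53.0° V = 6.018 - j7.986 V.
Step 5 — Current: I = V / Z = 0.01457 - j0.01905 A = 0.02398∠-52.6° A.
Step 6 — Complex power: S = V·I* = 0.2398 - j0.001738 VA.
Step 7 — Real power: P = Re(S) = 0.2398 W.
Step 8 — Reactive power: Q = Im(S) = -0.001738 VAR.
Step 9 — Apparent power: |S| = 0.2398 VA.
Step 10 — Power factor: PF = P/|S| = 1 (leading).

(a) P = 0.2398 W  (b) Q = -0.001738 VAR  (c) S = 0.2398 VA  (d) PF = 1 (leading)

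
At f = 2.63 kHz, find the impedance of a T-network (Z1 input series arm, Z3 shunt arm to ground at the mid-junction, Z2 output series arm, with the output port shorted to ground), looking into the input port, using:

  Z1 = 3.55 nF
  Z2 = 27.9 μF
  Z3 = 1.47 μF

Step 1 — Angular frequency: ω = 2π·f = 2π·2630 = 1.652e+04 rad/s.
Step 2 — Component impedances:
  Z1: Z = 1/(jωC) = -j/(ω·C) = 0 - j1.705e+04 Ω
  Z2: Z = 1/(jωC) = -j/(ω·C) = 0 - j2.169 Ω
  Z3: Z = 1/(jωC) = -j/(ω·C) = 0 - j41.17 Ω
Step 3 — With the output port shorted to ground, the output series arm Z2 runs from the junction to ground; the shunt arm Z3 also runs from the junction to ground. They appear in parallel: Z3 || Z2 = 0 - j2.06 Ω.
Step 4 — Series with input arm Z1: Z_in = Z1 + (Z3 || Z2) = 0 - j1.705e+04 Ω = 1.705e+04∠-90.0° Ω.

Z = 0 - j1.705e+04 Ω = 1.705e+04∠-90.0° Ω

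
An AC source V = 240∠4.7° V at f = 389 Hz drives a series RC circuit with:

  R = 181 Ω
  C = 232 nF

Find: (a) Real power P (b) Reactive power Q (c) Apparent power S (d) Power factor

Step 1 — Angular frequency: ω = 2π·f = 2π·389 = 2444 rad/s.
Step 2 — Component impedances:
  R: Z = R = 181 Ω
  C: Z = 1/(jωC) = -j/(ω·C) = 0 - j1764 Ω
Step 3 — Series combination: Z_total = R + C = 181 - j1764 Ω = 1773∠-84.1° Ω.
Step 4 — Source phasor: V = 240∠4.7° V = 239.2 + j19.67 V.
Step 5 — Current: I = V / Z = 0.002741 + j0.1354 A = 0.1354∠88.8° A.
Step 6 — Complex power: S = V·I* = 3.317 - j32.32 VA.
Step 7 — Real power: P = Re(S) = 3.317 W.
Step 8 — Reactive power: Q = Im(S) = -32.32 VAR.
Step 9 — Apparent power: |S| = 32.49 VA.
Step 10 — Power factor: PF = P/|S| = 0.1021 (leading).

(a) P = 3.317 W  (b) Q = -32.32 VAR  (c) S = 32.49 VA  (d) PF = 0.1021 (leading)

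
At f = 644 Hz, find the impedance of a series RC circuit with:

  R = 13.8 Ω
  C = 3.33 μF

Step 1 — Angular frequency: ω = 2π·f = 2π·644 = 4046 rad/s.
Step 2 — Component impedances:
  R: Z = R = 13.8 Ω
  C: Z = 1/(jωC) = -j/(ω·C) = 0 - j74.21 Ω
Step 3 — Series combination: Z_total = R + C = 13.8 - j74.21 Ω = 75.49∠-79.5° Ω.

Z = 13.8 - j74.21 Ω = 75.49∠-79.5° Ω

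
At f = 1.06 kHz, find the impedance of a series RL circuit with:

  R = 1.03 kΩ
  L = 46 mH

Step 1 — Angular frequency: ω = 2π·f = 2π·1060 = 6660 rad/s.
Step 2 — Component impedances:
  R: Z = R = 1030 Ω
  L: Z = jωL = j·6660·0.046 = 0 + j306.4 Ω
Step 3 — Series combination: Z_total = R + L = 1030 + j306.4 Ω = 1075∠16.6° Ω.

Z = 1030 + j306.4 Ω = 1075∠16.6° Ω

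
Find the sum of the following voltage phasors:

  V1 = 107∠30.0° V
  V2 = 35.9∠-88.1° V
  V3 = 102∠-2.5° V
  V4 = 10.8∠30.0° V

Step 1 — Convert each phasor to rectangular form:
  V1 = 107·(cos(30.0°) + j·sin(30.0°)) = 92.66 + j53.5 V
  V2 = 35.9·(cos(-88.1°) + j·sin(-88.1°)) = 1.19 - j35.88 V
  V3 = 102·(cos(-2.5°) + j·sin(-2.5°)) = 101.9 - j4.449 V
  V4 = 10.8·(cos(30.0°) + j·sin(30.0°)) = 9.353 + j5.4 V
Step 2 — Sum components: V_total = 205.1 + j18.57 V.
Step 3 — Convert to polar: |V_total| = 205.9 V, ∠V_total = 5.2°.

V_total = 205.9∠5.2° V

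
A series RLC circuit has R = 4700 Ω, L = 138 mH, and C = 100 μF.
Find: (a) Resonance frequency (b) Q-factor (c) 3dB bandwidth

Step 1 — Resonance condition Im(Z)=0 gives ω₀ = 1/√(LC).
Step 2 — ω₀ = 1/√(0.138·0.0001) = 269.2 rad/s.
Step 3 — f₀ = ω₀/(2π) = 42.84 Hz.
Step 4 — Series Q: Q = ω₀L/R = 269.2·0.138/4700 = 0.007904.
Step 5 — 3dB bandwidth: Δω = ω₀/Q = 3.406e+04 rad/s; BW = Δω/(2π) = 5420 Hz.

(a) f₀ = 42.84 Hz  (b) Q = 0.007904  (c) BW = 5420 Hz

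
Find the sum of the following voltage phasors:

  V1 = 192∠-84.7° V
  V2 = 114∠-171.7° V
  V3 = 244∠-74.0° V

Step 1 — Convert each phasor to rectangular form:
  V1 = 192·(cos(-84.7°) + j·sin(-84.7°)) = 17.74 - j191.2 V
  V2 = 114·(cos(-171.7°) + j·sin(-171.7°)) = -112.8 - j16.46 V
  V3 = 244·(cos(-74.0°) + j·sin(-74.0°)) = 67.26 - j234.5 V
Step 2 — Sum components: V_total = -27.82 - j442.2 V.
Step 3 — Convert to polar: |V_total| = 443.1 V, ∠V_total = -93.6°.

V_total = 443.1∠-93.6° V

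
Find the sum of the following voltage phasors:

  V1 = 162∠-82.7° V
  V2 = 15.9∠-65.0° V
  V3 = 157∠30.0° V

Step 1 — Convert each phasor to rectangular form:
  V1 = 162·(cos(-82.7°) + j·sin(-82.7°)) = 20.58 - j160.7 V
  V2 = 15.9·(cos(-65.0°) + j·sin(-65.0°)) = 6.72 - j14.41 V
  V3 = 157·(cos(30.0°) + j·sin(30.0°)) = 136 + j78.5 V
Step 2 — Sum components: V_total = 163.3 - j96.6 V.
Step 3 — Convert to polar: |V_total| = 189.7 V, ∠V_total = -30.6°.

V_total = 189.7∠-30.6° V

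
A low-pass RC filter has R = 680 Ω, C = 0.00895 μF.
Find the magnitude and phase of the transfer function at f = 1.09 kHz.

Step 1 — Angular frequency: ω = 2π·1090 = 6849 rad/s.
Step 2 — Transfer function: H(jω) = 1/(1 + jωRC).
Step 3 — Denominator: 1 + jωRC = 1 + j·6849·680·8.95e-09 = 1 + j0.04168.
Step 4 — H = 0.9983 - j0.04161.
Step 5 — Magnitude: |H| = 0.9991 (-0.0 dB); phase: φ = -2.4°.

|H| = 0.9991 (-0.0 dB), φ = -2.4°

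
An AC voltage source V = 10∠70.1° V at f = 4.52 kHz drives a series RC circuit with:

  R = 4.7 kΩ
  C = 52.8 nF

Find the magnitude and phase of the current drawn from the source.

Step 1 — Angular frequency: ω = 2π·f = 2π·4520 = 2.84e+04 rad/s.
Step 2 — Component impedances:
  R: Z = R = 4700 Ω
  C: Z = 1/(jωC) = -j/(ω·C) = 0 - j666.9 Ω
Step 3 — Series combination: Z_total = R + C = 4700 - j666.9 Ω = 4747∠-8.1° Ω.
Step 4 — Source phasor: V = 10∠70.1° V = 3.404 + j9.403 V.
Step 5 — Ohm's law: I = V / Z_total = (3.404 + j9.403) / (4700 - j666.9) = 0.0004317 + j0.002062 A.
Step 6 — Convert to polar: |I| = 0.002107 A, ∠I = 78.2°.

I = 0.002107∠78.2° A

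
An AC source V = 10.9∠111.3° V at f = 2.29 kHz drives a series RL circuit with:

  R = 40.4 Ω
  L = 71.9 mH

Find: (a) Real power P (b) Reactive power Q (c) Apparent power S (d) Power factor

Step 1 — Angular frequency: ω = 2π·f = 2π·2290 = 1.439e+04 rad/s.
Step 2 — Component impedances:
  R: Z = R = 40.4 Ω
  L: Z = jωL = j·1.439e+04·0.0719 = 0 + j1035 Ω
Step 3 — Series combination: Z_total = R + L = 40.4 + j1035 Ω = 1035∠87.8° Ω.
Step 4 — Source phasor: V = 10.9∠111.3° V = -3.959 + j10.16 V.
Step 5 — Current: I = V / Z = 0.009652 + j0.004204 A = 0.01053∠23.5° A.
Step 6 — Complex power: S = V·I* = 0.004478 + j0.1147 VA.
Step 7 — Real power: P = Re(S) = 0.004478 W.
Step 8 — Reactive power: Q = Im(S) = 0.1147 VAR.
Step 9 — Apparent power: |S| = 0.1148 VA.
Step 10 — Power factor: PF = P/|S| = 0.03902 (lagging).

(a) P = 0.004478 W  (b) Q = 0.1147 VAR  (c) S = 0.1148 VA  (d) PF = 0.03902 (lagging)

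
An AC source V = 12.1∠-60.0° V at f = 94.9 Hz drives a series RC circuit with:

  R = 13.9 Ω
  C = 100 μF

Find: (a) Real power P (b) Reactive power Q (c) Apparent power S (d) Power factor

Step 1 — Angular frequency: ω = 2π·f = 2π·94.9 = 596.3 rad/s.
Step 2 — Component impedances:
  R: Z = R = 13.9 Ω
  C: Z = 1/(jωC) = -j/(ω·C) = 0 - j16.77 Ω
Step 3 — Series combination: Z_total = R + C = 13.9 - j16.77 Ω = 21.78∠-50.3° Ω.
Step 4 — Source phasor: V = 12.1∠-60.0° V = 6.05 - j10.48 V.
Step 5 — Current: I = V / Z = 0.5476 - j0.09314 A = 0.5555∠-9.7° A.
Step 6 — Complex power: S = V·I* = 4.289 - j5.175 VA.
Step 7 — Real power: P = Re(S) = 4.289 W.
Step 8 — Reactive power: Q = Im(S) = -5.175 VAR.
Step 9 — Apparent power: |S| = 6.722 VA.
Step 10 — Power factor: PF = P/|S| = 0.6381 (leading).

(a) P = 4.289 W  (b) Q = -5.175 VAR  (c) S = 6.722 VA  (d) PF = 0.6381 (leading)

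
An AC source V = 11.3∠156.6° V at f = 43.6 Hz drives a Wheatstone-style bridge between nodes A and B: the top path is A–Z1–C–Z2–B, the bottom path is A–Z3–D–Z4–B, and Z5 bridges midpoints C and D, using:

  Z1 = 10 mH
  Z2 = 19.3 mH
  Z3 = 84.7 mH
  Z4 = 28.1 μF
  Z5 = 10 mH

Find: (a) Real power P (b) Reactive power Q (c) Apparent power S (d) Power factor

Step 1 — Angular frequency: ω = 2π·f = 2π·43.6 = 273.9 rad/s.
Step 2 — Component impedances:
  Z1: Z = jωL = j·273.9·0.01 = 0 + j2.739 Ω
  Z2: Z = jωL = j·273.9·0.0193 = 0 + j5.287 Ω
  Z3: Z = jωL = j·273.9·0.0847 = 0 + j23.2 Ω
  Z4: Z = 1/(jωC) = -j/(ω·C) = 0 - j129.9 Ω
  Z5: Z = jωL = j·273.9·0.01 = 0 + j2.739 Ω
Step 3 — Bridge requires nodal analysis (the Z5 bridge couples midpoints C and D, so the two paths cannot be reduced to a simple series/parallel combination). Setting node B to ground and injecting 1 A at node A, the 3-node admittance system at A, C, D solves to V_A = Z_AB = 0 + j8.017 Ω = 8.017∠90.0° Ω.
Step 4 — Source phasor: V = 11.3∠156.6° V = -10.37 + j4.488 V.
Step 5 — Current: I = V / Z = 0.5598 + j1.294 A = 1.409∠66.6° A.
Step 6 — Complex power: S = V·I* = 0 + j15.93 VA.
Step 7 — Real power: P = Re(S) = 0 W.
Step 8 — Reactive power: Q = Im(S) = 15.93 VAR.
Step 9 — Apparent power: |S| = 15.93 VA.
Step 10 — Power factor: PF = P/|S| = 0 (lagging).

(a) P = 0 W  (b) Q = 15.93 VAR  (c) S = 15.93 VA  (d) PF = 0 (lagging)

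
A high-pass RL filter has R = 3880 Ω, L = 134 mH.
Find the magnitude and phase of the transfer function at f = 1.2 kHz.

Step 1 — Angular frequency: ω = 2π·1200 = 7540 rad/s.
Step 2 — Transfer function: H(jω) = jωL/(R + jωL).
Step 3 — Numerator jωL = j·1010; denominator R + jωL = 3880 + j1010.
Step 4 — H = 0.0635 + j0.2439.
Step 5 — Magnitude: |H| = 0.252 (-12.0 dB); phase: φ = 75.4°.

|H| = 0.252 (-12.0 dB), φ = 75.4°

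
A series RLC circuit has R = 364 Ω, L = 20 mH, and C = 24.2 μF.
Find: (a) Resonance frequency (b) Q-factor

Step 1 — Resonance condition Im(Z)=0 gives ω₀ = 1/√(LC).
Step 2 — ω₀ = 1/√(0.02·2.42e-05) = 1437 rad/s.
Step 3 — f₀ = ω₀/(2π) = 228.8 Hz.
Step 4 — Series Q: Q = ω₀L/R = 1437·0.02/364 = 0.07898.

(a) f₀ = 228.8 Hz  (b) Q = 0.07898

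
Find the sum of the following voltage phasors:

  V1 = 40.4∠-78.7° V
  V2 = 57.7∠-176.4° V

Step 1 — Convert each phasor to rectangular form:
  V1 = 40.4·(cos(-78.7°) + j·sin(-78.7°)) = 7.916 - j39.62 V
  V2 = 57.7·(cos(-176.4°) + j·sin(-176.4°)) = -57.59 - j3.623 V
Step 2 — Sum components: V_total = -49.67 - j43.24 V.
Step 3 — Convert to polar: |V_total| = 65.85 V, ∠V_total = -139.0°.

V_total = 65.85∠-139.0° V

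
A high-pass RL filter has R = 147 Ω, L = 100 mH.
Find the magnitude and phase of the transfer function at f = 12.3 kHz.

Step 1 — Angular frequency: ω = 2π·1.23e+04 = 7.728e+04 rad/s.
Step 2 — Transfer function: H(jω) = jωL/(R + jωL).
Step 3 — Numerator jωL = j·7728; denominator R + jωL = 147 + j7728.
Step 4 — H = 0.9996 + j0.01901.
Step 5 — Magnitude: |H| = 0.9998 (-0.0 dB); phase: φ = 1.1°.

|H| = 0.9998 (-0.0 dB), φ = 1.1°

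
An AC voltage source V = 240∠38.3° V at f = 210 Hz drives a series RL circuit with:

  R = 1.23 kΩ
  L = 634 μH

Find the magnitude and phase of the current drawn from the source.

Step 1 — Angular frequency: ω = 2π·f = 2π·210 = 1319 rad/s.
Step 2 — Component impedances:
  R: Z = R = 1230 Ω
  L: Z = jωL = j·1319·0.000634 = 0 + j0.8365 Ω
Step 3 — Series combination: Z_total = R + L = 1230 + j0.8365 Ω = 1230∠0.0° Ω.
Step 4 — Source phasor: V = 240∠38.3° V = 188.3 + j148.7 V.
Step 5 — Ohm's law: I = V / Z_total = (188.3 + j148.7) / (1230 + j0.8365) = 0.1532 + j0.1208 A.
Step 6 — Convert to polar: |I| = 0.1951 A, ∠I = 38.3°.

I = 0.1951∠38.3° A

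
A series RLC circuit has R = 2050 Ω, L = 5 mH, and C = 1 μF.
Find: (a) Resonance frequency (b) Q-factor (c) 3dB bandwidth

Step 1 — Resonance condition Im(Z)=0 gives ω₀ = 1/√(LC).
Step 2 — ω₀ = 1/√(0.005·1e-06) = 1.414e+04 rad/s.
Step 3 — f₀ = ω₀/(2π) = 2251 Hz.
Step 4 — Series Q: Q = ω₀L/R = 1.414e+04·0.005/2050 = 0.03449.
Step 5 — 3dB bandwidth: Δω = ω₀/Q = 4.1e+05 rad/s; BW = Δω/(2π) = 6.525e+04 Hz.

(a) f₀ = 2251 Hz  (b) Q = 0.03449  (c) BW = 6.525e+04 Hz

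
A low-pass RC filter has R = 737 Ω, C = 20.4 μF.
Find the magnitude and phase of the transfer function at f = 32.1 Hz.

Step 1 — Angular frequency: ω = 2π·32.1 = 201.7 rad/s.
Step 2 — Transfer function: H(jω) = 1/(1 + jωRC).
Step 3 — Denominator: 1 + jωRC = 1 + j·201.7·737·2.04e-05 = 1 + j3.032.
Step 4 — H = 0.09808 - j0.2974.
Step 5 — Magnitude: |H| = 0.3132 (-10.1 dB); phase: φ = -71.7°.

|H| = 0.3132 (-10.1 dB), φ = -71.7°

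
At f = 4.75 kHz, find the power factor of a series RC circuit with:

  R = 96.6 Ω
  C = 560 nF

Step 1 — Angular frequency: ω = 2π·f = 2π·4750 = 2.985e+04 rad/s.
Step 2 — Component impedances:
  R: Z = R = 96.6 Ω
  C: Z = 1/(jωC) = -j/(ω·C) = 0 - j59.83 Ω
Step 3 — Series combination: Z_total = R + C = 96.6 - j59.83 Ω = 113.6∠-31.8° Ω.
Step 4 — Power factor: PF = cos(φ) = Re(Z)/|Z| = 96.6/113.63 = 0.8501.
Step 5 — Type: Im(Z) = -59.83 ⇒ leading (phase φ = -31.8°).

PF = 0.8501 (leading, φ = -31.8°)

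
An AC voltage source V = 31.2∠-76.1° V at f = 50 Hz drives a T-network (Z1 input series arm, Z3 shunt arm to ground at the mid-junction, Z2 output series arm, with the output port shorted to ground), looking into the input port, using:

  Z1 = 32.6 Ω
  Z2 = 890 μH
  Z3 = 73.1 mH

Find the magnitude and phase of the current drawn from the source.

Step 1 — Angular frequency: ω = 2π·f = 2π·50 = 314.2 rad/s.
Step 2 — Component impedances:
  Z1: Z = R = 32.6 Ω
  Z2: Z = jωL = j·314.2·0.00089 = 0 + j0.2796 Ω
  Z3: Z = jωL = j·314.2·0.0731 = 0 + j22.97 Ω
Step 3 — With the output port shorted to ground, the output series arm Z2 runs from the junction to ground; the shunt arm Z3 also runs from the junction to ground. They appear in parallel: Z3 || Z2 = 0 + j0.2762 Ω.
Step 4 — Series with input arm Z1: Z_in = Z1 + (Z3 || Z2) = 32.6 + j0.2762 Ω = 32.6∠0.5° Ω.
Step 5 — Source phasor: V = 31.2∠-76.1° V = 7.495 - j30.29 V.
Step 6 — Ohm's law: I = V / Z_total = (7.495 - j30.29) / (32.6 + j0.2762) = 0.222 - j0.9309 A.
Step 7 — Convert to polar: |I| = 0.957 A, ∠I = -76.6°.

I = 0.957∠-76.6° A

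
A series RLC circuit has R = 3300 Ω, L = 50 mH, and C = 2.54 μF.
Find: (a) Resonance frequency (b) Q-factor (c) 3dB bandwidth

Step 1 — Resonance condition Im(Z)=0 gives ω₀ = 1/√(LC).
Step 2 — ω₀ = 1/√(0.05·2.54e-06) = 2806 rad/s.
Step 3 — f₀ = ω₀/(2π) = 446.6 Hz.
Step 4 — Series Q: Q = ω₀L/R = 2806·0.05/3300 = 0.04252.
Step 5 — 3dB bandwidth: Δω = ω₀/Q = 6.6e+04 rad/s; BW = Δω/(2π) = 1.05e+04 Hz.

(a) f₀ = 446.6 Hz  (b) Q = 0.04252  (c) BW = 1.05e+04 Hz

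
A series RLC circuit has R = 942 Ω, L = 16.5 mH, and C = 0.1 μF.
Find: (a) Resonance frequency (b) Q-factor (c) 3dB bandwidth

Step 1 — Resonance: ω₀ = 1/√(LC) = 1/√(0.0165·1e-07) = 2.462e+04 rad/s.
Step 2 — f₀ = ω₀/(2π) = 3918 Hz.
Step 3 — Series Q: Q = ω₀L/R = 2.462e+04·0.0165/942 = 0.4312.
Step 4 — Bandwidth: Δω = ω₀/Q = 5.709e+04 rad/s; BW = Δω/(2π) = 9086 Hz.

(a) f₀ = 3918 Hz  (b) Q = 0.4312  (c) BW = 9086 Hz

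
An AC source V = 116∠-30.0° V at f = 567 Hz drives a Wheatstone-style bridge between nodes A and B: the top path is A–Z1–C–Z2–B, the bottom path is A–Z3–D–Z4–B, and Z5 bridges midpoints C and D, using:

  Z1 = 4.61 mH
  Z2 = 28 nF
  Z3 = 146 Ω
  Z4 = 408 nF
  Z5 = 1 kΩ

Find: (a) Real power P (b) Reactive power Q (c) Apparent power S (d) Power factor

Step 1 — Angular frequency: ω = 2π·f = 2π·567 = 3563 rad/s.
Step 2 — Component impedances:
  Z1: Z = jωL = j·3563·0.00461 = 0 + j16.42 Ω
  Z2: Z = 1/(jωC) = -j/(ω·C) = 0 - j1.002e+04 Ω
  Z3: Z = R = 146 Ω
  Z4: Z = 1/(jωC) = -j/(ω·C) = 0 - j688 Ω
  Z5: Z = R = 1000 Ω
Step 3 — Bridge requires nodal analysis (the Z5 bridge couples midpoints C and D, so the two paths cannot be reduced to a simple series/parallel combination). Setting node B to ground and injecting 1 A at node A, the 3-node admittance system at A, C, D solves to V_A = Z_AB = 111.5 - j644.6 Ω = 654.1∠-80.2° Ω.
Step 4 — Source phasor: V = 116∠-30.0° V = 100.5 - j58 V.
Step 5 — Current: I = V / Z = 0.1135 + j0.1362 A = 0.1773∠50.2° A.
Step 6 — Complex power: S = V·I* = 3.506 - j20.27 VA.
Step 7 — Real power: P = Re(S) = 3.506 W.
Step 8 — Reactive power: Q = Im(S) = -20.27 VAR.
Step 9 — Apparent power: |S| = 20.57 VA.
Step 10 — Power factor: PF = P/|S| = 0.1704 (leading).

(a) P = 3.506 W  (b) Q = -20.27 VAR  (c) S = 20.57 VA  (d) PF = 0.1704 (leading)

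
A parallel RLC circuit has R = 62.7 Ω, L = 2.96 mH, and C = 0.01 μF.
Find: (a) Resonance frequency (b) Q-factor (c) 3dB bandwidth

Step 1 — Resonance: ω₀ = 1/√(LC) = 1/√(0.00296·1e-08) = 1.838e+05 rad/s.
Step 2 — f₀ = ω₀/(2π) = 2.925e+04 Hz.
Step 3 — Parallel Q: Q = R/(ω₀L) = 62.7/(1.838e+05·0.00296) = 0.1152.
Step 4 — Bandwidth: Δω = ω₀/Q = 1.595e+06 rad/s; BW = Δω/(2π) = 2.538e+05 Hz.

(a) f₀ = 2.925e+04 Hz  (b) Q = 0.1152  (c) BW = 2.538e+05 Hz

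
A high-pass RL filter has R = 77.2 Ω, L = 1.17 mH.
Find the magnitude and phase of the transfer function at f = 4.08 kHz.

Step 1 — Angular frequency: ω = 2π·4080 = 2.564e+04 rad/s.
Step 2 — Transfer function: H(jω) = jωL/(R + jωL).
Step 3 — Numerator jωL = j·29.99; denominator R + jωL = 77.2 + j29.99.
Step 4 — H = 0.1311 + j0.3376.
Step 5 — Magnitude: |H| = 0.3621 (-8.8 dB); phase: φ = 68.8°.

|H| = 0.3621 (-8.8 dB), φ = 68.8°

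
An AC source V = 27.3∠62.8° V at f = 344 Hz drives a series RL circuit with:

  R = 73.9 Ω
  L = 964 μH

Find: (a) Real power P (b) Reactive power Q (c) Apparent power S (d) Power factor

Step 1 — Angular frequency: ω = 2π·f = 2π·344 = 2161 rad/s.
Step 2 — Component impedances:
  R: Z = R = 73.9 Ω
  L: Z = jωL = j·2161·0.000964 = 0 + j2.084 Ω
Step 3 — Series combination: Z_total = R + L = 73.9 + j2.084 Ω = 73.93∠1.6° Ω.
Step 4 — Source phasor: V = 27.3∠62.8° V = 12.48 + j24.28 V.
Step 5 — Current: I = V / Z = 0.178 + j0.3235 A = 0.3693∠61.2° A.
Step 6 — Complex power: S = V·I* = 10.08 + j0.2841 VA.
Step 7 — Real power: P = Re(S) = 10.08 W.
Step 8 — Reactive power: Q = Im(S) = 0.2841 VAR.
Step 9 — Apparent power: |S| = 10.08 VA.
Step 10 — Power factor: PF = P/|S| = 0.9996 (lagging).

(a) P = 10.08 W  (b) Q = 0.2841 VAR  (c) S = 10.08 VA  (d) PF = 0.9996 (lagging)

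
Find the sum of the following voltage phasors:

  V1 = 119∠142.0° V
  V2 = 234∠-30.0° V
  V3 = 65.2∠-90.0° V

Step 1 — Convert each phasor to rectangular form:
  V1 = 119·(cos(142.0°) + j·sin(142.0°)) = -93.77 + j73.26 V
  V2 = 234·(cos(-30.0°) + j·sin(-30.0°)) = 202.6 - j117 V
  V3 = 65.2·(cos(-90.0°) + j·sin(-90.0°)) = 0 - j65.2 V
Step 2 — Sum components: V_total = 108.9 - j108.9 V.
Step 3 — Convert to polar: |V_total| = 154 V, ∠V_total = -45.0°.

V_total = 154∠-45.0° V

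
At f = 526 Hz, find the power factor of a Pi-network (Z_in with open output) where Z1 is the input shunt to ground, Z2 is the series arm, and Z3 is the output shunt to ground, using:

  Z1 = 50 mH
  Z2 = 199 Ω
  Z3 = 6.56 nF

Step 1 — Angular frequency: ω = 2π·f = 2π·526 = 3305 rad/s.
Step 2 — Component impedances:
  Z1: Z = jωL = j·3305·0.05 = 0 + j165.2 Ω
  Z2: Z = R = 199 Ω
  Z3: Z = 1/(jωC) = -j/(ω·C) = 0 - j4.612e+04 Ω
Step 3 — With open output, the series arm Z2 and the output shunt Z3 appear in series to ground: Z2 + Z3 = 199 - j4.612e+04 Ω.
Step 4 — Parallel with input shunt Z1: Z_in = Z1 || (Z2 + Z3) = 0.002573 + j165.8 Ω = 165.8∠90.0° Ω.
Step 5 — Power factor: PF = cos(φ) = Re(Z)/|Z| = 0.0025726/165.84 = 1.551e-05.
Step 6 — Type: Im(Z) = 165.8 ⇒ lagging (phase φ = 90.0°).

PF = 1.551e-05 (lagging, φ = 90.0°)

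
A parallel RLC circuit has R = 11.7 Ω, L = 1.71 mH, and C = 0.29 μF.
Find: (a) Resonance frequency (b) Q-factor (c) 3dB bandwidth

Step 1 — Resonance: ω₀ = 1/√(LC) = 1/√(0.00171·2.9e-07) = 4.491e+04 rad/s.
Step 2 — f₀ = ω₀/(2π) = 7147 Hz.
Step 3 — Parallel Q: Q = R/(ω₀L) = 11.7/(4.491e+04·0.00171) = 0.1524.
Step 4 — Bandwidth: Δω = ω₀/Q = 2.947e+05 rad/s; BW = Δω/(2π) = 4.691e+04 Hz.

(a) f₀ = 7147 Hz  (b) Q = 0.1524  (c) BW = 4.691e+04 Hz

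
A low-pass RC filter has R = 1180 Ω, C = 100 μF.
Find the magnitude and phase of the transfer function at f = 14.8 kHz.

Step 1 — Angular frequency: ω = 2π·1.48e+04 = 9.299e+04 rad/s.
Step 2 — Transfer function: H(jω) = 1/(1 + jωRC).
Step 3 — Denominator: 1 + jωRC = 1 + j·9.299e+04·1180·0.0001 = 1 + j1.097e+04.
Step 4 — H = 8.305e-09 - j9.113e-05.
Step 5 — Magnitude: |H| = 9.113e-05 (-80.8 dB); phase: φ = -90.0°.

|H| = 9.113e-05 (-80.8 dB), φ = -90.0°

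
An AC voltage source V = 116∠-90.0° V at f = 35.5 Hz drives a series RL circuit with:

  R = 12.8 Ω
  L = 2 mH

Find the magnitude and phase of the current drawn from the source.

Step 1 — Angular frequency: ω = 2π·f = 2π·35.5 = 223.1 rad/s.
Step 2 — Component impedances:
  R: Z = R = 12.8 Ω
  L: Z = jωL = j·223.1·0.002 = 0 + j0.4461 Ω
Step 3 — Series combination: Z_total = R + L = 12.8 + j0.4461 Ω = 12.81∠2.0° Ω.
Step 4 — Source phasor: V = 116∠-90.0° V = 0 - j116 V.
Step 5 — Ohm's law: I = V / Z_total = (0 - j116) / (12.8 + j0.4461) = -0.3155 - j9.052 A.
Step 6 — Convert to polar: |I| = 9.057 A, ∠I = -92.0°.

I = 9.057∠-92.0° A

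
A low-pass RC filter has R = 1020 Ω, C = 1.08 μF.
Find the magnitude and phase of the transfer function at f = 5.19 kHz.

Step 1 — Angular frequency: ω = 2π·5190 = 3.261e+04 rad/s.
Step 2 — Transfer function: H(jω) = 1/(1 + jωRC).
Step 3 — Denominator: 1 + jωRC = 1 + j·3.261e+04·1020·1.08e-06 = 1 + j35.92.
Step 4 — H = 0.0007743 - j0.02782.
Step 5 — Magnitude: |H| = 0.02783 (-31.1 dB); phase: φ = -88.4°.

|H| = 0.02783 (-31.1 dB), φ = -88.4°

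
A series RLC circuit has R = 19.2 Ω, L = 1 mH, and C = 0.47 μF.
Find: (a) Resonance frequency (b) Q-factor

Step 1 — Resonance condition Im(Z)=0 gives ω₀ = 1/√(LC).
Step 2 — ω₀ = 1/√(0.001·4.7e-07) = 4.613e+04 rad/s.
Step 3 — f₀ = ω₀/(2π) = 7341 Hz.
Step 4 — Series Q: Q = ω₀L/R = 4.613e+04·0.001/19.2 = 2.402.

(a) f₀ = 7341 Hz  (b) Q = 2.402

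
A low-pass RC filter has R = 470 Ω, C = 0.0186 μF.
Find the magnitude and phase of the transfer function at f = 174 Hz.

Step 1 — Angular frequency: ω = 2π·174 = 1093 rad/s.
Step 2 — Transfer function: H(jω) = 1/(1 + jωRC).
Step 3 — Denominator: 1 + jωRC = 1 + j·1093·470·1.86e-08 = 1 + j0.009557.
Step 4 — H = 0.9999 - j0.009557.
Step 5 — Magnitude: |H| = 1 (-0.0 dB); phase: φ = -0.5°.

|H| = 1 (-0.0 dB), φ = -0.5°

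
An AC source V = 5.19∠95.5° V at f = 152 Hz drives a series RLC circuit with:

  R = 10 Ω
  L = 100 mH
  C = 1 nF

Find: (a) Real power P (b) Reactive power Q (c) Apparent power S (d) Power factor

Step 1 — Angular frequency: ω = 2π·f = 2π·152 = 955 rad/s.
Step 2 — Component impedances:
  R: Z = R = 10 Ω
  L: Z = jωL = j·955·0.1 = 0 + j95.5 Ω
  C: Z = 1/(jωC) = -j/(ω·C) = 0 - j1.047e+06 Ω
Step 3 — Series combination: Z_total = R + L + C = 10 - j1.047e+06 Ω = 1.047e+06∠-90.0° Ω.
Step 4 — Source phasor: V = 5.19∠95.5° V = -0.4974 + j5.166 V.
Step 5 — Current: I = V / Z = -4.934e-06 - j4.751e-07 A = 4.957e-06∠-174.5° A.
Step 6 — Complex power: S = V·I* = 2.457e-10 - j2.573e-05 VA.
Step 7 — Real power: P = Re(S) = 2.457e-10 W.
Step 8 — Reactive power: Q = Im(S) = -2.573e-05 VAR.
Step 9 — Apparent power: |S| = 2.573e-05 VA.
Step 10 — Power factor: PF = P/|S| = 9.551e-06 (leading).

(a) P = 2.457e-10 W  (b) Q = -2.573e-05 VAR  (c) S = 2.573e-05 VA  (d) PF = 9.551e-06 (leading)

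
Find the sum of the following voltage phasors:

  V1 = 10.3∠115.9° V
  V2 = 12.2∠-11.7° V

Step 1 — Convert each phasor to rectangular form:
  V1 = 10.3·(cos(115.9°) + j·sin(115.9°)) = -4.499 + j9.265 V
  V2 = 12.2·(cos(-11.7°) + j·sin(-11.7°)) = 11.95 - j2.474 V
Step 2 — Sum components: V_total = 7.447 + j6.791 V.
Step 3 — Convert to polar: |V_total| = 10.08 V, ∠V_total = 42.4°.

V_total = 10.08∠42.4° V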